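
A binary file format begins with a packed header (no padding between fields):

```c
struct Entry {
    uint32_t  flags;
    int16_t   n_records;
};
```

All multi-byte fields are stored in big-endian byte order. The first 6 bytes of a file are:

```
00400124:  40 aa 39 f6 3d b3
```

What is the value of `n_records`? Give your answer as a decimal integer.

`n_records` follows `flags` (4 bytes), so it starts at byte offset 4 and occupies 2 bytes.
Bytes at offsets 4..5: 3D B3.
Big-endian: lowest address holds the most-significant byte.
The bytes are already most-significant first: 0x3DB3.
0x3DB3 = 15795.

15795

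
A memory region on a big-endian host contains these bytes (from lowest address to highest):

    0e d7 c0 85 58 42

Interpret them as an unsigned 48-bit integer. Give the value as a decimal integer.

In big-endian order the high byte comes first in memory.
The bytes are already most-significant first: 0x0ED7C0855842.
0x0ED7C0855842 = 16319810721858.

16319810721858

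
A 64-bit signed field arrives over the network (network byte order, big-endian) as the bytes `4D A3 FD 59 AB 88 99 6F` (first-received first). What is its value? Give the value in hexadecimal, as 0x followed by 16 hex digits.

In big-endian order the high byte comes first in memory.
The bytes are already most-significant first: 0x4DA3FD59AB88996F.

0x4DA3FD59AB88996F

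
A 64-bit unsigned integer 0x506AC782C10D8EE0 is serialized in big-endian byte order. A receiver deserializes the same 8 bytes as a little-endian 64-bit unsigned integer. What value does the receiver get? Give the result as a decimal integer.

Stored big-endian, the bytes at ascending addresses are 50 6A C7 82 C1 0D 8E E0.
Read back as little-endian, the first byte is least significant, giving 0xE08E0DC182C76A50.
0xE08E0DC182C76A50 = 16180885635962726992.

16180885635962726992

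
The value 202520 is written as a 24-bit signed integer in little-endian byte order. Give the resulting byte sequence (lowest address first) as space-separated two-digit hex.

202520 in hexadecimal, padded to 24 bits, is 0x031718.
Split into bytes (most-significant first): 03 17 18.
Little-endian stores the least-significant byte at the lowest address.
So at ascending addresses the bytes are 18 17 03.

18 17 03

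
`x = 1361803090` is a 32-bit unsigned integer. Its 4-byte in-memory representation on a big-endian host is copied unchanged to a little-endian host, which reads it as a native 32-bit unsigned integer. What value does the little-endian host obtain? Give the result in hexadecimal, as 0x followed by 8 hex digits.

0x52772B51

1361803090 in 32-bit hexadecimal is 0x512B7752.
Stored big-endian, the bytes at ascending addresses are 51 2B 77 52.
Read back as little-endian, the first byte is least significant, giving 0x52772B51.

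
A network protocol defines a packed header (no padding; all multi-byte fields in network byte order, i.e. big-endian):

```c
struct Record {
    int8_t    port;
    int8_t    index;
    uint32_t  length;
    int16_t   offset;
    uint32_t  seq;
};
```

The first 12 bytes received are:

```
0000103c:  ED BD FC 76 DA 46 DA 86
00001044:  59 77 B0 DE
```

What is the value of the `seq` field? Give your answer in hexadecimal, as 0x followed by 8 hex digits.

`seq` follows `port` (1 B), `index` (1 B), `length` (4 B), `offset` (2 B), so it starts at offset 1 + 1 + 4 + 2 = 8 and occupies 4 bytes.
Bytes at offsets 8..11: 59 77 B0 DE.
Big-endian stores the most-significant byte at the lowest address.
The bytes are already most-significant first: 0x5977B0DE.

0x5977B0DE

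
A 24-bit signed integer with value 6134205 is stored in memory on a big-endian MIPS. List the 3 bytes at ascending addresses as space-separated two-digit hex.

5D 99 BD

6134205 in hexadecimal, padded to 24 bits, is 0x5D99BD.
Split into bytes (most-significant first): 5D 99 BD.
Big-endian stores the most-significant byte at the lowest address.
So the memory order matches the most-significant-first order: 5D 99 BD.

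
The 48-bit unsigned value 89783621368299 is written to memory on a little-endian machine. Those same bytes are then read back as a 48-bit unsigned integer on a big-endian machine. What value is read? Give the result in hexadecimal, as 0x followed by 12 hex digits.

89783621368299 in 48-bit hexadecimal is 0x51A860DBB9EB.
Stored little-endian, the bytes at ascending addresses are EB B9 DB 60 A8 51.
Read back as big-endian, the last byte is least significant, giving 0xEBB9DB60A851.

0xEBB9DB60A851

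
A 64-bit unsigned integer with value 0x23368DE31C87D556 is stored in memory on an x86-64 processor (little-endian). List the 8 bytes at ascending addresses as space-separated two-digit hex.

Split into bytes (most-significant first): 23 36 8D E3 1C 87 D5 56.
In little-endian order the low byte comes first in memory.
So at ascending addresses the bytes are 56 D5 87 1C E3 8D 36 23.

56 D5 87 1C E3 8D 36 23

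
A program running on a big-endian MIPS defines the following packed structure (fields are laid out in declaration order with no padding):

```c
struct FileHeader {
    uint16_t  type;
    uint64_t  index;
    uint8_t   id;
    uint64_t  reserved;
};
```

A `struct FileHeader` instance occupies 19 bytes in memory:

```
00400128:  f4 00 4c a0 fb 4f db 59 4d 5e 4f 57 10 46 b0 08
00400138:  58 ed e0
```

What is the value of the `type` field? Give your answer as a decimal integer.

62464

`type` is the first field, at byte offset 0, occupying 2 bytes.
Bytes at offsets 0..1: F4 00.
In big-endian order the high byte comes first in memory.
The bytes are already most-significant first: 0xF400.
0xF400 = 62464.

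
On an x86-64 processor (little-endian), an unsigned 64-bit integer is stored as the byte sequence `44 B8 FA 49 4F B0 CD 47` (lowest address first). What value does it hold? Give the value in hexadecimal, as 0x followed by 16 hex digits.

In little-endian order the low byte comes first in memory.
Reassemble most-significant byte first: 47 CD B0 4F 49 FA B8 44 → 0x47CDB04F49FAB844.

0x47CDB04F49FAB844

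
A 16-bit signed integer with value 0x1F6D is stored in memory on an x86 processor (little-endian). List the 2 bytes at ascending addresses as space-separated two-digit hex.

6D 1F

Split into bytes (most-significant first): 1F 6D.
Little-endian stores the least-significant byte at the lowest address.
So at ascending addresses the bytes are 6D 1F.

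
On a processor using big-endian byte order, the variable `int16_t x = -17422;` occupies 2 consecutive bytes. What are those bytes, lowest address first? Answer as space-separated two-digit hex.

BB F2

Two's complement of -17422 in 16 bits: 17422 = 0x440E; invert → 0xBBF1; add 1 → 0xBBF2.
Split into bytes (most-significant first): BB F2.
In big-endian order the high byte comes first in memory.
So the memory order matches the most-significant-first order: BB F2.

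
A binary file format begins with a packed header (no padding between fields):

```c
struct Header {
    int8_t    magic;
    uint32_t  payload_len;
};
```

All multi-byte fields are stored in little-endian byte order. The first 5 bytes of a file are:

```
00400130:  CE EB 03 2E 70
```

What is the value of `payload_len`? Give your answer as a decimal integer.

1882063851

`payload_len` follows `magic` (1 byte), so it starts at byte offset 1 and occupies 4 bytes.
Bytes at offsets 1..4: EB 03 2E 70.
Little-endian stores the least-significant byte at the lowest address.
Reassemble most-significant byte first: 70 2E 03 EB → 0x702E03EB.
0x702E03EB = 1882063851.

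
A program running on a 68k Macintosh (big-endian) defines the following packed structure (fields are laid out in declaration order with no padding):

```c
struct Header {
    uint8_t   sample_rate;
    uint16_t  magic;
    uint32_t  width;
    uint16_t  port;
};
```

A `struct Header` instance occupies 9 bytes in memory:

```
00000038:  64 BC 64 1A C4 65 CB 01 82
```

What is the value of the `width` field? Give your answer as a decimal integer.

449078731

`width` follows `sample_rate` (1 B), `magic` (2 B), so it starts at offset 1 + 2 = 3 and occupies 4 bytes.
Bytes at offsets 3..6: 1A C4 65 CB.
Big-endian stores the most-significant byte at the lowest address.
The bytes are already most-significant first: 0x1AC465CB.
0x1AC465CB = 449078731.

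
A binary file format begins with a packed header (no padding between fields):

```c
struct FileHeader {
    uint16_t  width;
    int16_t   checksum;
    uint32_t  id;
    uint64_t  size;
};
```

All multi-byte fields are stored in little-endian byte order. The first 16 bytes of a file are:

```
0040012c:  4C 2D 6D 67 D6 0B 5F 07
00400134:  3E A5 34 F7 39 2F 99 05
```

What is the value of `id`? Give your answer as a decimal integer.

`id` follows `width` (2 B), `checksum` (2 B), so it starts at offset 2 + 2 = 4 and occupies 4 bytes.
Bytes at offsets 4..7: D6 0B 5F 07.
In little-endian order the low byte comes first in memory.
Reassemble most-significant byte first: 07 5F 0B D6 → 0x075F0BD6.
0x075F0BD6 = 123669462.

123669462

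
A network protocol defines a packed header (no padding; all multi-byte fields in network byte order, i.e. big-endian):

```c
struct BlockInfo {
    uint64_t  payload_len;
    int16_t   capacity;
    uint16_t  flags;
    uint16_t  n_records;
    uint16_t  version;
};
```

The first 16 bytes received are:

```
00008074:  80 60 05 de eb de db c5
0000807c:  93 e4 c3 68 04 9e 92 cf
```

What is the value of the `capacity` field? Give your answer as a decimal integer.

`capacity` follows `payload_len` (8 bytes), so it starts at byte offset 8 and occupies 2 bytes.
Bytes at offsets 8..9: 93 E4.
Big-endian: lowest address holds the most-significant byte.
The bytes are already most-significant first: 0x93E4.
Top bit is set, so as a signed 16-bit value this is 0x93E4 − 2^16 = -27676.

-27676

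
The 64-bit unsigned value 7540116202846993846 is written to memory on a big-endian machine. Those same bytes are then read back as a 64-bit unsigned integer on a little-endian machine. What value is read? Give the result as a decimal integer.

7540116202846993846 in 64-bit hexadecimal is 0x68A3DFBCBBDCBDB6.
Stored big-endian, the bytes at ascending addresses are 68 A3 DF BC BB DC BD B6.
Read back as little-endian, the first byte is least significant, giving 0xB6BDDCBBBCDFA368.
0xB6BDDCBBBCDFA368 = 13167923584386966376.

13167923584386966376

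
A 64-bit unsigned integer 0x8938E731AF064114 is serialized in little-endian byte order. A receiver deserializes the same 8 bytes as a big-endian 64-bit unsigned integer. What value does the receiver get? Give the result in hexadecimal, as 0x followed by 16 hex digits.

0x144106AF31E73889

Stored little-endian, the bytes at ascending addresses are 14 41 06 AF 31 E7 38 89.
Read back as big-endian, the last byte is least significant, giving 0x144106AF31E73889.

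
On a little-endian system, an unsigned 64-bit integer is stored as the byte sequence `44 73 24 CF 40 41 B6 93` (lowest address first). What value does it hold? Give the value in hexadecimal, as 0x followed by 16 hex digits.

0x93B64140CF247344

Little-endian: lowest address holds the least-significant byte.
Reassemble most-significant byte first: 93 B6 41 40 CF 24 73 44 → 0x93B64140CF247344.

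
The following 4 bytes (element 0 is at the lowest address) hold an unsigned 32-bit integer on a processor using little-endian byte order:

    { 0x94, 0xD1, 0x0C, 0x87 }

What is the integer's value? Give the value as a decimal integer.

Little-endian: lowest address holds the least-significant byte.
Reassemble most-significant byte first: 87 0C D1 94 → 0x870CD194.
0x870CD194 = 2265764244.

2265764244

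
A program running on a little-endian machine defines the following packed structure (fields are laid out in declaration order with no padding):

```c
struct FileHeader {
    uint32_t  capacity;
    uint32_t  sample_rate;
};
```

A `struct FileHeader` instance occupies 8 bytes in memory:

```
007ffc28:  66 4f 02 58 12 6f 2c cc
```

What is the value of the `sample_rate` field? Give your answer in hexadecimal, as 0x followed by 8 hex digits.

`sample_rate` follows `capacity` (4 bytes), so it starts at byte offset 4 and occupies 4 bytes.
Bytes at offsets 4..7: 12 6F 2C CC.
Little-endian stores the least-significant byte at the lowest address.
Reassemble most-significant byte first: CC 2C 6F 12 → 0xCC2C6F12.

0xCC2C6F12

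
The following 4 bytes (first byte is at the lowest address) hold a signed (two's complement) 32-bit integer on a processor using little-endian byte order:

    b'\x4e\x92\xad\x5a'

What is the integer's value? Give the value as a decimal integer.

Little-endian: lowest address holds the least-significant byte.
Reassemble most-significant byte first: 5A AD 92 4E → 0x5AAD924E.
0x5AAD924E = 1521324622.

1521324622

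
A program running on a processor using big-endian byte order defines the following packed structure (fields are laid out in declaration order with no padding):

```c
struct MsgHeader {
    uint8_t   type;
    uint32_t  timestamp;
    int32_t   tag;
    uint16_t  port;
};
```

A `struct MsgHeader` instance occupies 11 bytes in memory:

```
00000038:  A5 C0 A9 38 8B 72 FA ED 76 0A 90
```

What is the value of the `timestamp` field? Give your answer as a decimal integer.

`timestamp` follows `type` (1 byte), so it starts at byte offset 1 and occupies 4 bytes.
Bytes at offsets 1..4: C0 A9 38 8B.
In big-endian order the high byte comes first in memory.
The bytes are already most-significant first: 0xC0A9388B.
0xC0A9388B = 3232315531.

3232315531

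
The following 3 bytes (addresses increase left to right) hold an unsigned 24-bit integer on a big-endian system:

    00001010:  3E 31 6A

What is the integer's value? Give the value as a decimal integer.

Big-endian stores the most-significant byte at the lowest address.
The bytes are already most-significant first: 0x3E316A.
0x3E316A = 4075882.

4075882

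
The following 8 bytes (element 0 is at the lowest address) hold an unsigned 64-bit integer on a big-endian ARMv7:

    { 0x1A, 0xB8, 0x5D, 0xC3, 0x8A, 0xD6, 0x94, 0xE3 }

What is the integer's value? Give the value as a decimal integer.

In big-endian order the high byte comes first in memory.
The bytes are already most-significant first: 0x1AB85DC38AD694E3.
0x1AB85DC38AD694E3 = 1925391935130211555.

1925391935130211555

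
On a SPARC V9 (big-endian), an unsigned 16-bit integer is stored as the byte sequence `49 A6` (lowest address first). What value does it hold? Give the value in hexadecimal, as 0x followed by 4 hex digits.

Big-endian stores the most-significant byte at the lowest address.
The bytes are already most-significant first: 0x49A6.

0x49A6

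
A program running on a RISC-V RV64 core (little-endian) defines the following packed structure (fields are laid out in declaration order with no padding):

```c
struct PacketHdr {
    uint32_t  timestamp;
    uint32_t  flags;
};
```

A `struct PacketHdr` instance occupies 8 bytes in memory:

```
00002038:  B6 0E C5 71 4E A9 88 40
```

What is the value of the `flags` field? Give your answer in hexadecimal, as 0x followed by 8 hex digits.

`flags` follows `timestamp` (4 bytes), so it starts at byte offset 4 and occupies 4 bytes.
Bytes at offsets 4..7: 4E A9 88 40.
Little-endian stores the least-significant byte at the lowest address.
Reassemble most-significant byte first: 40 88 A9 4E → 0x4088A94E.

0x4088A94E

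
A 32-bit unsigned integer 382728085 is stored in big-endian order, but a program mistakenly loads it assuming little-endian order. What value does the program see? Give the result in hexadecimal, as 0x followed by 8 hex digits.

382728085 in 32-bit hexadecimal is 0x16CFF795.
Stored big-endian, the bytes at ascending addresses are 16 CF F7 95.
Read back as little-endian, the first byte is least significant, giving 0x95F7CF16.

0x95F7CF16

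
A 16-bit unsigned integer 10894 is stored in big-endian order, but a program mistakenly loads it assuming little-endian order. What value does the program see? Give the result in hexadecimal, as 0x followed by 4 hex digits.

0x8E2A

10894 in 16-bit hexadecimal is 0x2A8E.
Stored big-endian, the bytes at ascending addresses are 2A 8E.
Read back as little-endian, the first byte is least significant, giving 0x8E2A.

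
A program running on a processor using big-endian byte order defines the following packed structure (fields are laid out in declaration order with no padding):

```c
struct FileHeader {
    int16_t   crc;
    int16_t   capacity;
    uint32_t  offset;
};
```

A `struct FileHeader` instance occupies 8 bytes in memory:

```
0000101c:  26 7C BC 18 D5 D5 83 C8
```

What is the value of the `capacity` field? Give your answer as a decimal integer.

`capacity` follows `crc` (2 bytes), so it starts at byte offset 2 and occupies 2 bytes.
Bytes at offsets 2..3: BC 18.
In big-endian order the high byte comes first in memory.
The bytes are already most-significant first: 0xBC18.
Top bit is set, so as a signed 16-bit value this is 0xBC18 − 2^16 = -17384.

-17384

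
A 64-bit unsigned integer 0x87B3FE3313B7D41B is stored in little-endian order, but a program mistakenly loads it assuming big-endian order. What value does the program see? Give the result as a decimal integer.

2005429027191305095

Stored little-endian, the bytes at ascending addresses are 1B D4 B7 13 33 FE B3 87.
Read back as big-endian, the last byte is least significant, giving 0x1BD4B71333FEB387.
0x1BD4B71333FEB387 = 2005429027191305095.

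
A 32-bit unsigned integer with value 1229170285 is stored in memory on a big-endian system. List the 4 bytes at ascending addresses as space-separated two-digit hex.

1229170285 in hexadecimal, padded to 32 bits, is 0x4943A66D.
Split into bytes (most-significant first): 49 43 A6 6D.
Big-endian stores the most-significant byte at the lowest address.
So the memory order matches the most-significant-first order: 49 43 A6 6D.

49 43 A6 6D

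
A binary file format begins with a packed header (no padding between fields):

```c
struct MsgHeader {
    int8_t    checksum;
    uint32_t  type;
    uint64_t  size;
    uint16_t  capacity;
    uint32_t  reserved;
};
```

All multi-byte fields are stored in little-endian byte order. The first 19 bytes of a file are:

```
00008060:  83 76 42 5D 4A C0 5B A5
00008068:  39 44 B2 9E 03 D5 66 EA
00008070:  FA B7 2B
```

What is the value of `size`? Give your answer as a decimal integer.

260841834528725952

`size` follows `checksum` (1 B), `type` (4 B), so it starts at offset 1 + 4 = 5 and occupies 8 bytes.
Bytes at offsets 5..12: C0 5B A5 39 44 B2 9E 03.
In little-endian order the low byte comes first in memory.
Reassemble most-significant byte first: 03 9E B2 44 39 A5 5B C0 → 0x039EB24439A55BC0.
0x039EB24439A55BC0 = 260841834528725952.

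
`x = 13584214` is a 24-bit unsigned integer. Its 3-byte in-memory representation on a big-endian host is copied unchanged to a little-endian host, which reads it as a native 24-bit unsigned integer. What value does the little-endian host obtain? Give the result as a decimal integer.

13584214 in 24-bit hexadecimal is 0xCF4756.
Stored big-endian, the bytes at ascending addresses are CF 47 56.
Read back as little-endian, the first byte is least significant, giving 0x5647CF.
0x5647CF = 5654479.

5654479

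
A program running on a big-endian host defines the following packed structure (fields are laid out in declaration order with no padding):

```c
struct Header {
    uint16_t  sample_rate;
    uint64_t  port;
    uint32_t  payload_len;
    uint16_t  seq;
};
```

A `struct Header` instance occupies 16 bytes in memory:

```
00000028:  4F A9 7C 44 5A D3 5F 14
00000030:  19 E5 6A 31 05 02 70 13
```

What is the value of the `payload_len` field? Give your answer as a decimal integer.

`payload_len` follows `sample_rate` (2 B), `port` (8 B), so it starts at offset 2 + 8 = 10 and occupies 4 bytes.
Bytes at offsets 10..13: 6A 31 05 02.
Big-endian: lowest address holds the most-significant byte.
The bytes are already most-significant first: 0x6A310502.
0x6A310502 = 1781597442.

1781597442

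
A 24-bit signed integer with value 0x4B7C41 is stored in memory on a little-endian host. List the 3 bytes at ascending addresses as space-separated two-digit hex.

Split into bytes (most-significant first): 4B 7C 41.
Little-endian stores the least-significant byte at the lowest address.
So at ascending addresses the bytes are 41 7C 4B.

41 7C 4B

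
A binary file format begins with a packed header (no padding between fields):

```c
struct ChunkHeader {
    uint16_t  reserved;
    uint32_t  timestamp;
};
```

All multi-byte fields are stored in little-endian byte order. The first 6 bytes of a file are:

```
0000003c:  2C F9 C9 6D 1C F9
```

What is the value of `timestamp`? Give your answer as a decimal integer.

4179389897

`timestamp` follows `reserved` (2 bytes), so it starts at byte offset 2 and occupies 4 bytes.
Bytes at offsets 2..5: C9 6D 1C F9.
Little-endian stores the least-significant byte at the lowest address.
Reassemble most-significant byte first: F9 1C 6D C9 → 0xF91C6DC9.
0xF91C6DC9 = 4179389897.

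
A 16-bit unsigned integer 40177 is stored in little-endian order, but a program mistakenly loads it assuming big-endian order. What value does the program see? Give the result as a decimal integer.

61852

40177 in 16-bit hexadecimal is 0x9CF1.
Stored little-endian, the bytes at ascending addresses are F1 9C.
Read back as big-endian, the last byte is least significant, giving 0xF19C.
0xF19C = 61852.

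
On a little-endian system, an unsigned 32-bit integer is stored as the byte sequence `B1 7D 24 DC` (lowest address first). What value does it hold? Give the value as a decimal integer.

Little-endian stores the least-significant byte at the lowest address.
Reassemble most-significant byte first: DC 24 7D B1 → 0xDC247DB1.
0xDC247DB1 = 3693378993.

3693378993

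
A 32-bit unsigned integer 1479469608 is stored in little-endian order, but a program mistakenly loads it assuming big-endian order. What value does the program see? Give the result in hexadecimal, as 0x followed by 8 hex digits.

1479469608 in 32-bit hexadecimal is 0x582EEA28.
Stored little-endian, the bytes at ascending addresses are 28 EA 2E 58.
Read back as big-endian, the last byte is least significant, giving 0x28EA2E58.

0x28EA2E58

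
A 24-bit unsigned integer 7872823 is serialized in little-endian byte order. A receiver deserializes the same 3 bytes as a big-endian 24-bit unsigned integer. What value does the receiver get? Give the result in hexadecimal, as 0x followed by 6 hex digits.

7872823 in 24-bit hexadecimal is 0x782137.
Stored little-endian, the bytes at ascending addresses are 37 21 78.
Read back as big-endian, the last byte is least significant, giving 0x372178.

0x372178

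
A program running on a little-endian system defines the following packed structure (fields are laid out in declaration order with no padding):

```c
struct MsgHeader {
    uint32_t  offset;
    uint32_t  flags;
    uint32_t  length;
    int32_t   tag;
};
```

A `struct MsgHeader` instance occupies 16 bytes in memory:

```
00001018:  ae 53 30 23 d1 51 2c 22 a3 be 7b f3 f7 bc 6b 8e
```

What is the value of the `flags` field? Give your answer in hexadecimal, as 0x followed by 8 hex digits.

0x222C51D1

`flags` follows `offset` (4 bytes), so it starts at byte offset 4 and occupies 4 bytes.
Bytes at offsets 4..7: D1 51 2C 22.
Little-endian stores the least-significant byte at the lowest address.
Reassemble most-significant byte first: 22 2C 51 D1 → 0x222C51D1.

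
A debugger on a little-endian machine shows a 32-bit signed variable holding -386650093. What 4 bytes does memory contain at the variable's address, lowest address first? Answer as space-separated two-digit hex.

Two's complement of -386650093 in 32 bits: 386650093 = 0x170BCFED; invert → 0xE8F43012; add 1 → 0xE8F43013.
Split into bytes (most-significant first): E8 F4 30 13.
Little-endian stores the least-significant byte at the lowest address.
So at ascending addresses the bytes are 13 30 F4 E8.

13 30 F4 E8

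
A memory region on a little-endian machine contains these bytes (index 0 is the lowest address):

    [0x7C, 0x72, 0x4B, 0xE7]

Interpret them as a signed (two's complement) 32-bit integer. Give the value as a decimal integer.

-414485892

Little-endian: lowest address holds the least-significant byte.
Reassemble most-significant byte first: E7 4B 72 7C → 0xE74B727C.
Top bit is set, so as a signed 32-bit value this is 0xE74B727C − 2^32 = -414485892.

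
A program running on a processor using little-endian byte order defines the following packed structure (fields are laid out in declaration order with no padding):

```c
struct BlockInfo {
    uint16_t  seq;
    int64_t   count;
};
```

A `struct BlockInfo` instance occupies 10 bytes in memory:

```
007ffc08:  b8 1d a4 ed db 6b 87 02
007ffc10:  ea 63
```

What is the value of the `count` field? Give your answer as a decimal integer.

`count` follows `seq` (2 bytes), so it starts at byte offset 2 and occupies 8 bytes.
Bytes at offsets 2..9: A4 ED DB 6B 87 02 EA 63.
Little-endian stores the least-significant byte at the lowest address.
Reassemble most-significant byte first: 63 EA 02 87 6B DB ED A4 → 0x63EA02876BDBEDA4.
0x63EA02876BDBEDA4 = 7199569734958575012.

7199569734958575012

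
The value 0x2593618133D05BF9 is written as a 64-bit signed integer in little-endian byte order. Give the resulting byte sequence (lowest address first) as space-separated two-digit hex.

F9 5B D0 33 81 61 93 25

Split into bytes (most-significant first): 25 93 61 81 33 D0 5B F9.
Little-endian stores the least-significant byte at the lowest address.
So at ascending addresses the bytes are F9 5B D0 33 81 61 93 25.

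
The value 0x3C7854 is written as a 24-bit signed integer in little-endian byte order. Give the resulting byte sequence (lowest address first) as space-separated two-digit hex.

Split into bytes (most-significant first): 3C 78 54.
In little-endian order the low byte comes first in memory.
So at ascending addresses the bytes are 54 78 3C.

54 78 3C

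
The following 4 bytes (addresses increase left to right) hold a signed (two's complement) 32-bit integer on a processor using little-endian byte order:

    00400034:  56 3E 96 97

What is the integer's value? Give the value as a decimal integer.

Little-endian: lowest address holds the least-significant byte.
Reassemble most-significant byte first: 97 96 3E 56 → 0x97963E56.
Top bit is set, so as a signed 32-bit value this is 0x97963E56 − 2^32 = -1751761322.

-1751761322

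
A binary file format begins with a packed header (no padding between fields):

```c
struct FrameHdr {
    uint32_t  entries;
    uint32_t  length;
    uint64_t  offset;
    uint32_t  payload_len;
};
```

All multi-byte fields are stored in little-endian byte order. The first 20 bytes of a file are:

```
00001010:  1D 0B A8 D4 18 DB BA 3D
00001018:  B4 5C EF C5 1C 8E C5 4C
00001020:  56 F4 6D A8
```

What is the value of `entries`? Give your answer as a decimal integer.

`entries` is the first field, at byte offset 0, occupying 4 bytes.
Bytes at offsets 0..3: 1D 0B A8 D4.
Little-endian stores the least-significant byte at the lowest address.
Reassemble most-significant byte first: D4 A8 0B 1D → 0xD4A80B1D.
0xD4A80B1D = 3567782685.

3567782685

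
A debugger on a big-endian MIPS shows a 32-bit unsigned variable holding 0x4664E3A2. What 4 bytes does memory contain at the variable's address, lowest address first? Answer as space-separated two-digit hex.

46 64 E3 A2

Split into bytes (most-significant first): 46 64 E3 A2.
In big-endian order the high byte comes first in memory.
So the memory order matches the most-significant-first order: 46 64 E3 A2.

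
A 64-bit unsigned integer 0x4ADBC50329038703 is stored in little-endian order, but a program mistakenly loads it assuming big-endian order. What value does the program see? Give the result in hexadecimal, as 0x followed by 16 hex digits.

0x0387032903C5DB4A

Stored little-endian, the bytes at ascending addresses are 03 87 03 29 03 C5 DB 4A.
Read back as big-endian, the last byte is least significant, giving 0x0387032903C5DB4A.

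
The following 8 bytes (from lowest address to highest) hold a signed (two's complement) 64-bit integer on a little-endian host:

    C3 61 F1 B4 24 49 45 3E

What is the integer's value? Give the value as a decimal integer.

4487073025747935683

Little-endian: lowest address holds the least-significant byte.
Reassemble most-significant byte first: 3E 45 49 24 B4 F1 61 C3 → 0x3E454924B4F161C3.
0x3E454924B4F161C3 = 4487073025747935683.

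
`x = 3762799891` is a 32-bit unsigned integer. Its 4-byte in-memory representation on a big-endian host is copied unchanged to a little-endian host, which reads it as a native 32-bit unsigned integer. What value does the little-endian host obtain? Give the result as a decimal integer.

3762799891 in 32-bit hexadecimal is 0xE047C513.
Stored big-endian, the bytes at ascending addresses are E0 47 C5 13.
Read back as little-endian, the first byte is least significant, giving 0x13C547E0.
0x13C547E0 = 331696096.

331696096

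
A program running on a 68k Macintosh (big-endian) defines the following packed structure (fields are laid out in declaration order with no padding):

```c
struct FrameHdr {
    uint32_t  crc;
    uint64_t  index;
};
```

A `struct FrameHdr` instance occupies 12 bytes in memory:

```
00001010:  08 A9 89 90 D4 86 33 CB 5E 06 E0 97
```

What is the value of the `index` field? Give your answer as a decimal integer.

`index` follows `crc` (4 bytes), so it starts at byte offset 4 and occupies 8 bytes.
Bytes at offsets 4..11: D4 86 33 CB 5E 06 E0 97.
In big-endian order the high byte comes first in memory.
The bytes are already most-significant first: 0xD48633CB5E06E097.
0xD48633CB5E06E097 = 15313984531468837015.

15313984531468837015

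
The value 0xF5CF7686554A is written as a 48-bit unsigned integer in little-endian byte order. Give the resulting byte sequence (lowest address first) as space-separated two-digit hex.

Split into bytes (most-significant first): F5 CF 76 86 55 4A.
In little-endian order the low byte comes first in memory.
So at ascending addresses the bytes are 4A 55 86 76 CF F5.

4A 55 86 76 CF F5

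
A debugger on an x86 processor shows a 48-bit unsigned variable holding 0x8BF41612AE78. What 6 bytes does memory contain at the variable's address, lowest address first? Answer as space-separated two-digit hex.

Split into bytes (most-significant first): 8B F4 16 12 AE 78.
Little-endian stores the least-significant byte at the lowest address.
So at ascending addresses the bytes are 78 AE 12 16 F4 8B.

78 AE 12 16 F4 8B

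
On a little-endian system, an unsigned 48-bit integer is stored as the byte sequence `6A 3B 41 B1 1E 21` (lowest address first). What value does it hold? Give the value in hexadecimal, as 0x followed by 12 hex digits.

In little-endian order the low byte comes first in memory.
Reassemble most-significant byte first: 21 1E B1 41 3B 6A → 0x211EB1413B6A.

0x211EB1413B6A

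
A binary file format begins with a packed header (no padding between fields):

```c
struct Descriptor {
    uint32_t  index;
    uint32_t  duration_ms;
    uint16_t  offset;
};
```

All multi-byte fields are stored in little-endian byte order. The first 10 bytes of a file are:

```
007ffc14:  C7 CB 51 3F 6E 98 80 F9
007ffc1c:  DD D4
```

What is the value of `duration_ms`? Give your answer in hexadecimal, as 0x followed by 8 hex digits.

`duration_ms` follows `index` (4 bytes), so it starts at byte offset 4 and occupies 4 bytes.
Bytes at offsets 4..7: 6E 98 80 F9.
Little-endian stores the least-significant byte at the lowest address.
Reassemble most-significant byte first: F9 80 98 6E → 0xF980986E.

0xF980986E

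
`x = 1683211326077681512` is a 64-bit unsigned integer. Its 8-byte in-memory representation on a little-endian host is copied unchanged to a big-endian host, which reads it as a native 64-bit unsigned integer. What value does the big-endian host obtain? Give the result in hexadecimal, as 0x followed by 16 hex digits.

0x683FC674C8F75B17

1683211326077681512 in 64-bit hexadecimal is 0x175BF7C874C63F68.
Stored little-endian, the bytes at ascending addresses are 68 3F C6 74 C8 F7 5B 17.
Read back as big-endian, the last byte is least significant, giving 0x683FC674C8F75B17.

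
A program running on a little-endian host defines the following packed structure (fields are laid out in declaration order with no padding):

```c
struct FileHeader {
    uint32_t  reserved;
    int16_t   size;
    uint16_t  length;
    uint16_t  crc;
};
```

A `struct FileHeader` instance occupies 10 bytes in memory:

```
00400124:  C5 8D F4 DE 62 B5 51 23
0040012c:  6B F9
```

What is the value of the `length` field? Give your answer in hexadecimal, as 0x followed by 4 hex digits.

`length` follows `reserved` (4 B), `size` (2 B), so it starts at offset 4 + 2 = 6 and occupies 2 bytes.
Bytes at offsets 6..7: 51 23.
In little-endian order the low byte comes first in memory.
Reassemble most-significant byte first: 23 51 → 0x2351.

0x2351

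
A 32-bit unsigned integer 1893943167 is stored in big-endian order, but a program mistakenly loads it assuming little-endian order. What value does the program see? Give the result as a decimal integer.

2135417712

1893943167 in 32-bit hexadecimal is 0x70E3477F.
Stored big-endian, the bytes at ascending addresses are 70 E3 47 7F.
Read back as little-endian, the first byte is least significant, giving 0x7F47E370.
0x7F47E370 = 2135417712.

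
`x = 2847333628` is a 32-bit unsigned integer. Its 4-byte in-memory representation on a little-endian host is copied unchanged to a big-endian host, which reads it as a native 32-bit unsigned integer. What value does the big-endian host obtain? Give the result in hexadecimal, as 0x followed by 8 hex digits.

2847333628 in 32-bit hexadecimal is 0xA9B6DCFC.
Stored little-endian, the bytes at ascending addresses are FC DC B6 A9.
Read back as big-endian, the last byte is least significant, giving 0xFCDCB6A9.

0xFCDCB6A9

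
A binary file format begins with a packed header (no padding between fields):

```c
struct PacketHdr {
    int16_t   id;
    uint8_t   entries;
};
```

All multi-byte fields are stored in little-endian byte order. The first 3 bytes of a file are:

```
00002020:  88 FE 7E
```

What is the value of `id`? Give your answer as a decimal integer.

-376

`id` is the first field, at byte offset 0, occupying 2 bytes.
Bytes at offsets 0..1: 88 FE.
Little-endian: lowest address holds the least-significant byte.
Reassemble most-significant byte first: FE 88 → 0xFE88.
Top bit is set, so as a signed 16-bit value this is 0xFE88 − 2^16 = -376.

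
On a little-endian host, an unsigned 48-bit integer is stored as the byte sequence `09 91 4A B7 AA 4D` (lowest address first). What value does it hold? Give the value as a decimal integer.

85395614896393

In little-endian order the low byte comes first in memory.
Reassemble most-significant byte first: 4D AA B7 4A 91 09 → 0x4DAAB74A9109.
0x4DAAB74A9109 = 85395614896393.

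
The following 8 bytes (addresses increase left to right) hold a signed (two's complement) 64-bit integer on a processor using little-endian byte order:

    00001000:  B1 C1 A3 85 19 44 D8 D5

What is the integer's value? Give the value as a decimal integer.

-3037603072254426703

In little-endian order the low byte comes first in memory.
Reassemble most-significant byte first: D5 D8 44 19 85 A3 C1 B1 → 0xD5D8441985A3C1B1.
Top bit is set, so as a signed 64-bit value this is 0xD5D8441985A3C1B1 − 2^64 = -3037603072254426703.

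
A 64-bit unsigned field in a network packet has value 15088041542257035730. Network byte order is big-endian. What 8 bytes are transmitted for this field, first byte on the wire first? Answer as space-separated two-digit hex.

15088041542257035730 in hexadecimal, padded to 64 bits, is 0xD1637DD7C29149D2.
Split into bytes (most-significant first): D1 63 7D D7 C2 91 49 D2.
Big-endian: lowest address holds the most-significant byte.
So the memory order matches the most-significant-first order: D1 63 7D D7 C2 91 49 D2.

D1 63 7D D7 C2 91 49 D2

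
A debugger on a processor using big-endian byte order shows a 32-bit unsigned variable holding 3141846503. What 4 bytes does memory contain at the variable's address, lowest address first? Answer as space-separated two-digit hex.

3141846503 in hexadecimal, padded to 32 bits, is 0xBB44C5E7.
Split into bytes (most-significant first): BB 44 C5 E7.
Big-endian: lowest address holds the most-significant byte.
So the memory order matches the most-significant-first order: BB 44 C5 E7.

BB 44 C5 E7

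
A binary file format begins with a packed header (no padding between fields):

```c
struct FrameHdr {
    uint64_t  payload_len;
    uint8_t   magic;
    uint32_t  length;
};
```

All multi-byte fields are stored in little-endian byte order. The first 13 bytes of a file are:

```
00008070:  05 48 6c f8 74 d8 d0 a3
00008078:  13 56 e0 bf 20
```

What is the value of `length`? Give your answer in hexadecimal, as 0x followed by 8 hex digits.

`length` follows `payload_len` (8 B), `magic` (1 B), so it starts at offset 8 + 1 = 9 and occupies 4 bytes.
Bytes at offsets 9..12: 56 E0 BF 20.
Little-endian stores the least-significant byte at the lowest address.
Reassemble most-significant byte first: 20 BF E0 56 → 0x20BFE056.

0x20BFE056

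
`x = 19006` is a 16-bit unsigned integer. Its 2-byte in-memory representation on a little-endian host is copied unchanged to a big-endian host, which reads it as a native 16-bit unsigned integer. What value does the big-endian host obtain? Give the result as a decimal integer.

15946

19006 in 16-bit hexadecimal is 0x4A3E.
Stored little-endian, the bytes at ascending addresses are 3E 4A.
Read back as big-endian, the last byte is least significant, giving 0x3E4A.
0x3E4A = 15946.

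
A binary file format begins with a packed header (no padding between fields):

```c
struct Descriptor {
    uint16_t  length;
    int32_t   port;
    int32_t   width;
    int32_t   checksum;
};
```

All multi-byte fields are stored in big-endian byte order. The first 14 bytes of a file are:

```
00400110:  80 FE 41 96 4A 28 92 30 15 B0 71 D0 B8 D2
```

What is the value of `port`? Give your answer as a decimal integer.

`port` follows `length` (2 bytes), so it starts at byte offset 2 and occupies 4 bytes.
Bytes at offsets 2..5: 41 96 4A 28.
Big-endian: lowest address holds the most-significant byte.
The bytes are already most-significant first: 0x41964A28.
0x41964A28 = 1100368424.

1100368424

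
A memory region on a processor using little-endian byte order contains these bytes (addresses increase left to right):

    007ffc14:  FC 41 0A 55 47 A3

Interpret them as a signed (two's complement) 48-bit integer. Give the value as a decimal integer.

-101948211969540

Little-endian: lowest address holds the least-significant byte.
Reassemble most-significant byte first: A3 47 55 0A 41 FC → 0xA347550A41FC.
Top bit is set, so as a signed 48-bit value this is 0xA347550A41FC − 2^48 = -101948211969540.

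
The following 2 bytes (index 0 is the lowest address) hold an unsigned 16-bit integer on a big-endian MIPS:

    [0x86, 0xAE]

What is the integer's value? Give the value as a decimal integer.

34478

Big-endian stores the most-significant byte at the lowest address.
The bytes are already most-significant first: 0x86AE.
0x86AE = 34478.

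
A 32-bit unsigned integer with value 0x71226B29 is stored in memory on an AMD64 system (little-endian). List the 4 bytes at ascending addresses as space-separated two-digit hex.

Split into bytes (most-significant first): 71 22 6B 29.
In little-endian order the low byte comes first in memory.
So at ascending addresses the bytes are 29 6B 22 71.

29 6B 22 71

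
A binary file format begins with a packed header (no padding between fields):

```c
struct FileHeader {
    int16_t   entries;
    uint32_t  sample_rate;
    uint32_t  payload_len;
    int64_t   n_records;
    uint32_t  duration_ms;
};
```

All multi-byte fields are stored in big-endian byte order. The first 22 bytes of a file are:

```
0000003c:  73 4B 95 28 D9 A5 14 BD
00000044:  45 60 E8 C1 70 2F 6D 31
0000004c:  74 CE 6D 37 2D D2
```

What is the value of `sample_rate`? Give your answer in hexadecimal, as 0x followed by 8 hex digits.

0x9528D9A5

`sample_rate` follows `entries` (2 bytes), so it starts at byte offset 2 and occupies 4 bytes.
Bytes at offsets 2..5: 95 28 D9 A5.
In big-endian order the high byte comes first in memory.
The bytes are already most-significant first: 0x9528D9A5.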